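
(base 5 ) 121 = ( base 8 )44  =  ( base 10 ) 36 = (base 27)19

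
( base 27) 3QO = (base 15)CE3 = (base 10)2913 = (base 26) 481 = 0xB61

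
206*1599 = 329394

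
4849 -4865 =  - 16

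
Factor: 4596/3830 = 2^1 * 3^1 * 5^(-1) = 6/5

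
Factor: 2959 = 11^1*269^1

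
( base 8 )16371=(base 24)cl1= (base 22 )f73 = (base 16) 1cf9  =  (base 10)7417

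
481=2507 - 2026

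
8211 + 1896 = 10107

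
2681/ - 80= - 2681/80 = - 33.51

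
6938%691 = 28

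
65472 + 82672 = 148144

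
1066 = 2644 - 1578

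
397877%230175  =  167702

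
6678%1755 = 1413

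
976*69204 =67543104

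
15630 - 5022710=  - 5007080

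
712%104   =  88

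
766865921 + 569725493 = 1336591414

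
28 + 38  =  66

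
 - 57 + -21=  -78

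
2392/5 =2392/5 = 478.40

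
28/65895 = 28/65895 = 0.00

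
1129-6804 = - 5675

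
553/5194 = 79/742 = 0.11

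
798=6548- 5750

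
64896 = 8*8112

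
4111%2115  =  1996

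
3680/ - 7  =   - 526+2/7 = - 525.71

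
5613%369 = 78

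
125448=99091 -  - 26357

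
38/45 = 38/45  =  0.84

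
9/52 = 9/52 = 0.17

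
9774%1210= 94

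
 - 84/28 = -3 = - 3.00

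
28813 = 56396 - 27583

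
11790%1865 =600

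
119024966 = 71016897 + 48008069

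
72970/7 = 72970/7 = 10424.29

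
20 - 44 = - 24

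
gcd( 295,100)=5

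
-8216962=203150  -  8420112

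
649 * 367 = 238183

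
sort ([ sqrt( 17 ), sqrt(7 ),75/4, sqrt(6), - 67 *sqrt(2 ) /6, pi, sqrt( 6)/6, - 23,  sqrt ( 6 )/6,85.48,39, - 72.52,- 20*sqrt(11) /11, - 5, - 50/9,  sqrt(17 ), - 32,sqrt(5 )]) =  [  -  72.52,-32,  -  23, -67*sqrt( 2)/6, - 20*sqrt ( 11) /11, - 50/9, - 5,  sqrt( 6 )/6,sqrt(6)/6,  sqrt( 5 ), sqrt( 6), sqrt (7), pi,sqrt ( 17),sqrt(17),75/4, 39,  85.48]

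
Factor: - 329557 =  - 329557^1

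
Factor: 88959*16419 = 1460617821 = 3^2*13^2*421^1*2281^1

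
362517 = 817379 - 454862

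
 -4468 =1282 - 5750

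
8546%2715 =401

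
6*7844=47064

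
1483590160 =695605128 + 787985032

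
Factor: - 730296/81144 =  - 9 = - 3^2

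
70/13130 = 7/1313  =  0.01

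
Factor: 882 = 2^1*3^2*7^2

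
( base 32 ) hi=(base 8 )1062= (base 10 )562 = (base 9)684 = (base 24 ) na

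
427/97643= 61/13949 =0.00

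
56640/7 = 8091 + 3/7  =  8091.43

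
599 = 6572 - 5973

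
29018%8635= 3113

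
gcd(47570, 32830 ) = 670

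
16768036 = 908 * 18467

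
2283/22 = 2283/22 = 103.77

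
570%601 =570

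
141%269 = 141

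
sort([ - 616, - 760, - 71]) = [-760, - 616,  -  71 ]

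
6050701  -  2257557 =3793144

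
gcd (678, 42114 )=6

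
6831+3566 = 10397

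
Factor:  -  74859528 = - 2^3*3^1*431^1*7237^1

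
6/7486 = 3/3743 = 0.00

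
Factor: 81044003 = 41^1*1976683^1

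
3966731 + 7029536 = 10996267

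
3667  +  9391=13058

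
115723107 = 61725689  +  53997418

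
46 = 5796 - 5750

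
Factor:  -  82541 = -59^1*1399^1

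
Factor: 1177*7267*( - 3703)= -31672718077 = - 7^1 * 11^1*13^2* 23^2*43^1*107^1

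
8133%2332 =1137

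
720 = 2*360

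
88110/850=8811/85 = 103.66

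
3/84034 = 3/84034 = 0.00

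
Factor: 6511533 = 3^1*7^1*43^1*7211^1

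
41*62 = 2542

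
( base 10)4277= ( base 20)adh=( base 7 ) 15320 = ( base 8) 10265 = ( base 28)5cl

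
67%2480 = 67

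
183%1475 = 183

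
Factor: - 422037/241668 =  - 957/548=- 2^( - 2 )*3^1 * 11^1*29^1 * 137^( - 1 ) 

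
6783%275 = 183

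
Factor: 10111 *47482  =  2^1*10111^1  *  23741^1 = 480090502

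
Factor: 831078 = 2^1*3^2*46171^1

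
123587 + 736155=859742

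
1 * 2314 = 2314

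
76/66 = 38/33 =1.15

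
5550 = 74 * 75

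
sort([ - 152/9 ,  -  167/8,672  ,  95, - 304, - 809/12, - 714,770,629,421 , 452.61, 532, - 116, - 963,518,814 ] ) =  [ - 963, - 714, - 304, - 116, - 809/12, - 167/8, - 152/9,95,421, 452.61 , 518,532,629,672,  770,814]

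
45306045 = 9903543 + 35402502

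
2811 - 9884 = -7073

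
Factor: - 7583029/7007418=-2^( - 1)*3^( - 3 )*11^( - 1) * 47^(  -  1) * 251^( - 1 ) * 7583029^1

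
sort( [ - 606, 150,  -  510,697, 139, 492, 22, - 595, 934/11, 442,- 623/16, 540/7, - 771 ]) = [-771, - 606, - 595 , - 510, -623/16, 22,  540/7, 934/11, 139, 150,442, 492,697]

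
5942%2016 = 1910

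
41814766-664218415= - 622403649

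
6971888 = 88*79226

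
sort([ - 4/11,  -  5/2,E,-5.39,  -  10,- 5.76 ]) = [-10, - 5.76,  -  5.39,-5/2,- 4/11,E]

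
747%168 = 75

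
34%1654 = 34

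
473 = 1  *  473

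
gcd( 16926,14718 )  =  6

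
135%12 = 3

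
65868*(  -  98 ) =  - 6455064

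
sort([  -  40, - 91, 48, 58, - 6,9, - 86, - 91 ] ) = [ - 91, - 91 , - 86,- 40,- 6,9, 48,  58] 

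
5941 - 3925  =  2016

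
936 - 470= 466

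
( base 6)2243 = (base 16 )213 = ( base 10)531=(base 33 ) G3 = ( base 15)256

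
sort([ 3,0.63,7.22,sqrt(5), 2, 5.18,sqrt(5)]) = [ 0.63,2,sqrt(5 ),sqrt( 5), 3,5.18, 7.22] 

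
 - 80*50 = -4000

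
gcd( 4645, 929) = 929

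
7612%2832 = 1948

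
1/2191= 1/2191 = 0.00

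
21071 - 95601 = -74530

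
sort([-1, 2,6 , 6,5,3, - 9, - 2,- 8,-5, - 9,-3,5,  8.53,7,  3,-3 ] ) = [  -  9, - 9,-8, - 5,-3, - 3,-2,- 1, 2,3, 3,5,5, 6,6,7,8.53 ] 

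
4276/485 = 8  +  396/485 = 8.82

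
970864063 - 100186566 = 870677497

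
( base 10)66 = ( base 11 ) 60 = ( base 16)42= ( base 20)36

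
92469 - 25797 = 66672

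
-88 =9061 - 9149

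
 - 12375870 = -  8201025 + -4174845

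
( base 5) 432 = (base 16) 75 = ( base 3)11100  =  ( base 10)117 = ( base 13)90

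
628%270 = 88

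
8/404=2/101 = 0.02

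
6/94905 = 2/31635 = 0.00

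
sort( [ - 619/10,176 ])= [ - 619/10,176] 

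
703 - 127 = 576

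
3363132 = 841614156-838251024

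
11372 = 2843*4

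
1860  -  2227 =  -367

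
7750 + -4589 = 3161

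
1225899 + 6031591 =7257490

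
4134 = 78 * 53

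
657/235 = 2 + 187/235 = 2.80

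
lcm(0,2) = 0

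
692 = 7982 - 7290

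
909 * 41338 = 37576242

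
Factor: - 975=- 3^1*5^2*13^1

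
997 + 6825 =7822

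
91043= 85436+5607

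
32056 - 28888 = 3168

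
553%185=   183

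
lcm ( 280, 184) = 6440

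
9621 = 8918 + 703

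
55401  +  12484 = 67885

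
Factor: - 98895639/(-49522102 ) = 2^( - 1) * 3^1 * 7^( - 1)*523^1*63031^1*3537293^ ( - 1 ) 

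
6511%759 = 439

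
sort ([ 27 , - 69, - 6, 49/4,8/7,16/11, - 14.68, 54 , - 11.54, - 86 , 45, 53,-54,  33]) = [ - 86,-69, - 54,  -  14.68, - 11.54, - 6,8/7, 16/11, 49/4 , 27, 33,45, 53,54 ]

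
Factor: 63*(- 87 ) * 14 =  - 2^1 * 3^3*7^2 * 29^1 = -  76734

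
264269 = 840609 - 576340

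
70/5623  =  70/5623 = 0.01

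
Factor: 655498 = 2^1*179^1*1831^1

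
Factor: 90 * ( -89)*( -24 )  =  2^4 *3^3*5^1*89^1 = 192240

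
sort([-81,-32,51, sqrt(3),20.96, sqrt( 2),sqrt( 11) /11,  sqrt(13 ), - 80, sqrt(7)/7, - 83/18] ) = [- 81,-80,  -  32, - 83/18,  sqrt( 11 )/11,sqrt(7 )/7,sqrt(2)  ,  sqrt(3),  sqrt( 13), 20.96,  51]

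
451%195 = 61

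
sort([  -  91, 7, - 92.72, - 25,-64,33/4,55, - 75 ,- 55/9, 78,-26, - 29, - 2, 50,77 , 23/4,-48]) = [- 92.72, - 91, -75, -64,-48,-29, - 26,-25, - 55/9 , - 2, 23/4, 7,33/4, 50, 55 , 77, 78]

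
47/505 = 47/505 = 0.09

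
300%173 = 127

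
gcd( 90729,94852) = 1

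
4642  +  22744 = 27386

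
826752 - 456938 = 369814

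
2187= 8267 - 6080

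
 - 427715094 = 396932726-824647820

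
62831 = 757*83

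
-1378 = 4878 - 6256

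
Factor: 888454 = 2^1*7^1*17^1*3733^1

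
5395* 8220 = 44346900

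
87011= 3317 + 83694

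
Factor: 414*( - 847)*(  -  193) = 2^1* 3^2*7^1*11^2*23^1*193^1 = 67676994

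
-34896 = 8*( - 4362)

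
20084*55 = 1104620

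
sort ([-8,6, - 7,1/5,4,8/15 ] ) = [ - 8, - 7, 1/5,8/15, 4,6 ] 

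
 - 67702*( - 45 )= 3046590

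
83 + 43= 126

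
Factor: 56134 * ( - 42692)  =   - 2^3 * 13^2*17^1*127^1*821^1= - 2396472728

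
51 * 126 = 6426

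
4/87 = 4/87 = 0.05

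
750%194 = 168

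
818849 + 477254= 1296103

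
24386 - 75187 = -50801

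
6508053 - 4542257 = 1965796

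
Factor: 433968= 2^4 * 3^1 * 9041^1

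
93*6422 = 597246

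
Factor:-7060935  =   - 3^1 *5^1*7^1*67247^1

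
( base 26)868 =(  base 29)6I4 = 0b1010111000100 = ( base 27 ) 7ha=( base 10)5572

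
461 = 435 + 26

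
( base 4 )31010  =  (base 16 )344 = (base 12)598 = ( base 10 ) 836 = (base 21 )1ih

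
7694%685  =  159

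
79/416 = 79/416 =0.19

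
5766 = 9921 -4155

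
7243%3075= 1093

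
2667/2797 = 2667/2797 = 0.95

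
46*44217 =2033982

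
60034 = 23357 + 36677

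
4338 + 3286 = 7624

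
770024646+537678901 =1307703547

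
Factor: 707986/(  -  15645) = - 2^1*3^ ( - 1)*5^( - 1 )*7^(-1)*23^1*149^( - 1 )  *15391^1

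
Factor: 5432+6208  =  11640 = 2^3 * 3^1*5^1*97^1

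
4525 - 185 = 4340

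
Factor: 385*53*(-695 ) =-5^2 * 7^1*11^1 * 53^1*139^1 = -14181475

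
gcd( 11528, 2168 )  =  8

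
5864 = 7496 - 1632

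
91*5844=531804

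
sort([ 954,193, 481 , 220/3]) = [220/3, 193, 481,954 ]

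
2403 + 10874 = 13277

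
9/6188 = 9/6188 = 0.00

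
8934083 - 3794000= 5140083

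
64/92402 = 32/46201 = 0.00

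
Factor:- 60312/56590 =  - 2^2*3^1 *5^( - 1 ) * 7^1*359^1*5659^(-1 ) = -30156/28295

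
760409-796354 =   -  35945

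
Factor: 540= 2^2*3^3*5^1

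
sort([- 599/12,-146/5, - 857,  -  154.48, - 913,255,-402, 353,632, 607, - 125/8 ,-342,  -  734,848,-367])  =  [ - 913, - 857, - 734, - 402, - 367, - 342,  -  154.48,-599/12,-146/5, - 125/8,255,353,607,632, 848]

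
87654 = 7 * 12522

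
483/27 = 161/9  =  17.89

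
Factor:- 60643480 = -2^3*5^1*1516087^1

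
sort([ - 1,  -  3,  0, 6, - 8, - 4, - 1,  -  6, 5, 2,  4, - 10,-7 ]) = [ - 10,-8,-7, - 6, - 4, - 3,  -  1,-1, 0, 2,4, 5, 6]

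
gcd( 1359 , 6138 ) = 9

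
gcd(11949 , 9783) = 3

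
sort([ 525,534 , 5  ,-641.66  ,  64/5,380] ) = [ - 641.66, 5,64/5,380, 525, 534 ] 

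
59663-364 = 59299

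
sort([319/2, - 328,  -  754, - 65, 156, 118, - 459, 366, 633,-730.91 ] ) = [- 754, - 730.91, - 459, - 328, - 65, 118,156,319/2,366,633]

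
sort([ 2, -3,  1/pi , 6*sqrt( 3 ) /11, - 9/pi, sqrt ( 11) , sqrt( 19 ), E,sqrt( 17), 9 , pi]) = [ - 3 , - 9/pi, 1/pi,6* sqrt( 3)/11,2,E,  pi, sqrt(11 ), sqrt( 17 ), sqrt(19 ), 9]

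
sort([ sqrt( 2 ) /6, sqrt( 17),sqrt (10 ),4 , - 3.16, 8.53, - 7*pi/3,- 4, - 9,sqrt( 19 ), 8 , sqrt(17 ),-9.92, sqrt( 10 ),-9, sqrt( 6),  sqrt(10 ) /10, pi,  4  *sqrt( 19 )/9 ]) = [ - 9.92, - 9,-9, - 7*pi/3 ,  -  4 , - 3.16,  sqrt( 2 ) /6, sqrt(10 )/10 , 4*sqrt( 19 ) /9, sqrt( 6 ), pi, sqrt(10),sqrt( 10 ), 4 , sqrt(17) , sqrt( 17 ),sqrt ( 19 ) , 8, 8.53]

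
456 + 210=666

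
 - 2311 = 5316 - 7627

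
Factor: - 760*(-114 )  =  86640 = 2^4*3^1*5^1*19^2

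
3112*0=0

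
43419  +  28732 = 72151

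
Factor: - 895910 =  - 2^1*5^1*89591^1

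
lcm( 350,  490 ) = 2450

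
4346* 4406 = 19148476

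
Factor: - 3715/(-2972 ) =5/4 = 2^(  -  2 )*5^1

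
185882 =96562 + 89320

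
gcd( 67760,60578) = 14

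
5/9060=1/1812=0.00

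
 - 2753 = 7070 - 9823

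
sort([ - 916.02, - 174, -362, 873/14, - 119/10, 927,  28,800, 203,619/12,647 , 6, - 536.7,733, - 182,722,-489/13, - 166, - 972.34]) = [  -  972.34, - 916.02, - 536.7, - 362,-182, - 174, - 166,-489/13, - 119/10 , 6,28,619/12,873/14,203,647, 722,733,800, 927]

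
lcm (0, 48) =0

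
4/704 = 1/176 = 0.01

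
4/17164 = 1/4291 = 0.00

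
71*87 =6177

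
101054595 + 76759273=177813868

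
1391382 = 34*40923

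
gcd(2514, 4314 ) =6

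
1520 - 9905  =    -  8385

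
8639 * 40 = 345560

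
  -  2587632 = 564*(-4588)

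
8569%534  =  25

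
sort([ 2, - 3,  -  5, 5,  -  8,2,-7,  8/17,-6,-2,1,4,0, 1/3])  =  [ - 8,-7,-6,-5,  -  3,-2,0, 1/3,8/17, 1,2,2,4,5]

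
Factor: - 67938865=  - 5^1*577^1*23549^1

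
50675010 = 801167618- 750492608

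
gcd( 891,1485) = 297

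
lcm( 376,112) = 5264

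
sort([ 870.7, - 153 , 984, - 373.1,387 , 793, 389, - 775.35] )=[ - 775.35,-373.1, - 153, 387, 389 , 793,870.7, 984] 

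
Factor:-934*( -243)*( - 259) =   -  58783158 = -  2^1*3^5*7^1*37^1 * 467^1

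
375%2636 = 375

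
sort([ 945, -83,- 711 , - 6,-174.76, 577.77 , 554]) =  [ - 711, - 174.76,- 83, - 6,554, 577.77,945 ] 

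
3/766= 3/766 = 0.00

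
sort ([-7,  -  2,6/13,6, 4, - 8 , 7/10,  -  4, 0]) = [-8,-7,  -  4,-2, 0, 6/13, 7/10,4, 6]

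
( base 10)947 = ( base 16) 3b3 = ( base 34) rt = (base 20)277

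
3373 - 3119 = 254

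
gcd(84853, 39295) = 1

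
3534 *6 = 21204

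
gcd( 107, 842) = 1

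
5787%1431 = 63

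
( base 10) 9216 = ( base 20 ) 130g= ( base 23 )h9g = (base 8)22000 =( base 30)a76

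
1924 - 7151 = -5227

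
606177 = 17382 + 588795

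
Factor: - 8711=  - 31^1*281^1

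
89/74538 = 89/74538= 0.00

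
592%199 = 194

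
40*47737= 1909480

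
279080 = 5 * 55816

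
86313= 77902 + 8411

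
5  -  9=-4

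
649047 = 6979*93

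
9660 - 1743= 7917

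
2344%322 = 90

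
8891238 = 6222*1429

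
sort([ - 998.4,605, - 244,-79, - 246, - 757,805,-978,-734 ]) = [-998.4, - 978,  -  757, - 734 , - 246, - 244,-79,605,805 ]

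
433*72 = 31176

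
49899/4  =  12474 + 3/4 = 12474.75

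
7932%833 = 435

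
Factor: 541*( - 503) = - 272123=-  503^1*541^1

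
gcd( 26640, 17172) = 36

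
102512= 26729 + 75783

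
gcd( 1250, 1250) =1250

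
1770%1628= 142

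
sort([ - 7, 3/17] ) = [  -  7, 3/17]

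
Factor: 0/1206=0= 0^1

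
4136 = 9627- 5491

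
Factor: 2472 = 2^3*3^1*103^1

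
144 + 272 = 416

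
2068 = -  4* (-517 )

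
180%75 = 30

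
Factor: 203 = 7^1*29^1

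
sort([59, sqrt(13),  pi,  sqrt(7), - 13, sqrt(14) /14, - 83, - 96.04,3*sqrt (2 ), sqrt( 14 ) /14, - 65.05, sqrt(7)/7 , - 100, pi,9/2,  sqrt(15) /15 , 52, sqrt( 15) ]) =[ - 100,  -  96.04, - 83,-65.05,-13, sqrt( 15 )/15,sqrt(14)/14,sqrt ( 14)/14, sqrt ( 7 ) /7, sqrt( 7) , pi, pi, sqrt( 13 ),  sqrt ( 15 ),3*sqrt( 2) , 9/2,52, 59] 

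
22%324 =22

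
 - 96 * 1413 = - 135648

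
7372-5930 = 1442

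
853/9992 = 853/9992 = 0.09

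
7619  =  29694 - 22075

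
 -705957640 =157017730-862975370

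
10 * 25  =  250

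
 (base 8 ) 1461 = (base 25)17H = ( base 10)817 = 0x331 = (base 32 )ph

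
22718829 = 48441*469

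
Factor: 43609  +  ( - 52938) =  - 9329 = -  19^1 *491^1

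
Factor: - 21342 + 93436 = 2^1*11^1*29^1 * 113^1 = 72094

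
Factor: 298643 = 73^1*4091^1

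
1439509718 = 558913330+880596388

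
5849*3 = 17547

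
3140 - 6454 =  -3314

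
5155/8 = 5155/8 = 644.38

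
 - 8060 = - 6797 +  -1263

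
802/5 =802/5 = 160.40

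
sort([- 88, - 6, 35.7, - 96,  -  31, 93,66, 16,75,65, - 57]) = [ - 96,-88,-57,-31,- 6, 16, 35.7, 65,66,75,93 ] 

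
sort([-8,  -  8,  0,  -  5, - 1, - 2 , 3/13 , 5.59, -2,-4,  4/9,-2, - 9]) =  [ -9, - 8, - 8 , - 5, - 4, - 2, - 2,-2 ,-1,0,3/13,  4/9, 5.59]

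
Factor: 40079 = 13^1 * 3083^1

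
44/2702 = 22/1351  =  0.02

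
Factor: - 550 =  - 2^1*5^2*11^1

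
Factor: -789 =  - 3^1 * 263^1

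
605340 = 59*10260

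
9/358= 9/358 = 0.03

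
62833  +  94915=157748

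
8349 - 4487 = 3862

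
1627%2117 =1627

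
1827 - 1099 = 728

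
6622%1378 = 1110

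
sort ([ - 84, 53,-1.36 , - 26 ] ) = [ - 84,-26, - 1.36, 53]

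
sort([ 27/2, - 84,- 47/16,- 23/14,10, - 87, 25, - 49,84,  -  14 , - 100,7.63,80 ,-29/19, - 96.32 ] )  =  [- 100 , - 96.32 , - 87, - 84 , - 49, - 14, - 47/16,-23/14, - 29/19  ,  7.63 , 10,27/2, 25,80,  84] 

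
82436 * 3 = 247308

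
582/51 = 194/17 = 11.41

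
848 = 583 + 265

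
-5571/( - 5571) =1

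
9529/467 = 20+189/467 = 20.40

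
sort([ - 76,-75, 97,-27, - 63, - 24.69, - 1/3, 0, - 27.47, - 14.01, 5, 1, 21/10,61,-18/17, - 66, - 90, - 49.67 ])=[-90, - 76,-75,- 66, - 63, - 49.67, - 27.47, - 27, - 24.69,  -  14.01, - 18/17, - 1/3, 0 , 1,21/10, 5, 61,97 ]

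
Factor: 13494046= 2^1*6747023^1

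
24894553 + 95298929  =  120193482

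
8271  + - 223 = 8048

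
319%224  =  95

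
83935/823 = 101 +812/823 = 101.99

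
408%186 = 36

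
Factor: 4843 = 29^1 * 167^1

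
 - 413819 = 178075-591894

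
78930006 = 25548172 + 53381834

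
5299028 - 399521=4899507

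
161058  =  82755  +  78303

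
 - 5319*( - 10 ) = 53190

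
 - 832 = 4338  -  5170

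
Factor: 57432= 2^3 * 3^1*2393^1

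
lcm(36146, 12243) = 759066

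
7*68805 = 481635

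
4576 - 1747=2829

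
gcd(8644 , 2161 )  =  2161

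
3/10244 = 3/10244 = 0.00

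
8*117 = 936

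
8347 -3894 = 4453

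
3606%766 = 542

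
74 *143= 10582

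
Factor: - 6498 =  - 2^1 * 3^2*19^2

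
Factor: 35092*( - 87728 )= - 3078550976= -2^6*31^1 * 283^1*5483^1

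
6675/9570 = 445/638 = 0.70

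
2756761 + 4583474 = 7340235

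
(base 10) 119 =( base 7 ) 230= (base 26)4f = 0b1110111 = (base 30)3t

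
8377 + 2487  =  10864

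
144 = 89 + 55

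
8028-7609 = 419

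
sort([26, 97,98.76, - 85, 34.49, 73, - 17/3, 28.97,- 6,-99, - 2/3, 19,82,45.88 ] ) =[ - 99, - 85,-6 , - 17/3, -2/3, 19,26,28.97, 34.49 , 45.88,73, 82, 97, 98.76]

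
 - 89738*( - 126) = 11306988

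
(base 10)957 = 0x3bd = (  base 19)2C7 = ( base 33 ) T0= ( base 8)1675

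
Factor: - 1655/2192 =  - 2^( - 4 )*5^1 * 137^ ( - 1)*331^1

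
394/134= 197/67 = 2.94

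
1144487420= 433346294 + 711141126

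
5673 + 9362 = 15035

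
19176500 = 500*38353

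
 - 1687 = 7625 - 9312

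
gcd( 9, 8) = 1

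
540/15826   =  270/7913 = 0.03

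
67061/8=8382+5/8 = 8382.62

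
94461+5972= 100433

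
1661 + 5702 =7363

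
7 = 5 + 2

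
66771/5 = 13354 + 1/5 = 13354.20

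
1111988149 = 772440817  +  339547332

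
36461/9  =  4051 + 2/9 = 4051.22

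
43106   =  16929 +26177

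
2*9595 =19190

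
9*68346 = 615114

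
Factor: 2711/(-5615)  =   - 5^( - 1 )*1123^( - 1)*2711^1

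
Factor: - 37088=-2^5*19^1*61^1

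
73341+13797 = 87138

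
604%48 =28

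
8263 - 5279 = 2984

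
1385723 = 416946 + 968777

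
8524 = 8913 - 389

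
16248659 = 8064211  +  8184448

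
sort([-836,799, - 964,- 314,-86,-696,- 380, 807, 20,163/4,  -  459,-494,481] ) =[ - 964, - 836, - 696,-494,  -  459, - 380, - 314,  -  86,20, 163/4, 481,799, 807]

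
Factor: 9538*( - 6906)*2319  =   - 152751203532 = - 2^2*3^2 *19^1*251^1*773^1*1151^1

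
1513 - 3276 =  - 1763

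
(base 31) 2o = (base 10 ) 86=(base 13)68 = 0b1010110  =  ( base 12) 72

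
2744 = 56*49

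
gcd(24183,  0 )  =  24183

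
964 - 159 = 805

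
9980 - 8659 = 1321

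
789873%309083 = 171707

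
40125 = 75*535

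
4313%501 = 305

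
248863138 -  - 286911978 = 535775116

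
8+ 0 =8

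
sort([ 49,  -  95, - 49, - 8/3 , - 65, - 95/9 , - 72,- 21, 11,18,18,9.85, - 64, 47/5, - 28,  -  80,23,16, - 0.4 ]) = [- 95, - 80, - 72, - 65,-64, - 49, - 28, - 21, - 95/9, - 8/3, - 0.4,  47/5, 9.85,11 , 16,18,18,23 , 49]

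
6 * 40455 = 242730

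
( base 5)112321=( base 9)5540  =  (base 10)4086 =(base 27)5g9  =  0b111111110110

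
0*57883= 0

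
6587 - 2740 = 3847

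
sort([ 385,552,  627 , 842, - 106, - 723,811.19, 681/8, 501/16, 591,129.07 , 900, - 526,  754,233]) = [-723,-526,-106, 501/16, 681/8, 129.07, 233, 385, 552, 591 , 627 , 754, 811.19,842, 900]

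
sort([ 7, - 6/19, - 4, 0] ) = [-4, - 6/19, 0,7]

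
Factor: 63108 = 2^2 * 3^2*1753^1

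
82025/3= 27341 + 2/3= 27341.67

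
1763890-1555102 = 208788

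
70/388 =35/194 =0.18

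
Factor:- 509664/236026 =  - 2^4*3^1*7^(-1)*23^ ( - 1 )*733^(  -  1)*5309^1 = - 254832/118013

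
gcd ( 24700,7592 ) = 52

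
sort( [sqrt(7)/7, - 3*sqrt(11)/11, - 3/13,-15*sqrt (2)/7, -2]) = [ - 15*sqrt(2)/7, -2, - 3*sqrt( 11)/11,- 3/13, sqrt (7)/7] 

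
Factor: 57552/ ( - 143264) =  - 327/814 = - 2^ ( - 1)*3^1*11^ ( -1)*37^ ( -1)*109^1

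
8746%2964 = 2818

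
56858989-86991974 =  -30132985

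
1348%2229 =1348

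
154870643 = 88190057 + 66680586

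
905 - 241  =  664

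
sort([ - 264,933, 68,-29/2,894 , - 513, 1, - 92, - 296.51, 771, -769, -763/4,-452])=[  -  769, - 513 , - 452 , - 296.51, - 264, - 763/4, - 92,- 29/2, 1,68 , 771 , 894,  933]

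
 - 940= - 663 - 277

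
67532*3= 202596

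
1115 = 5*223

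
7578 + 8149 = 15727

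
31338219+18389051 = 49727270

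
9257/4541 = 9257/4541 = 2.04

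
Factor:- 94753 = - 19^1*4987^1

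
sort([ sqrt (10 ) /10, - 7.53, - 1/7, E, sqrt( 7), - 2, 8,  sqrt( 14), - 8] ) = [ - 8,  -  7.53, - 2, - 1/7, sqrt( 10) /10, sqrt (7), E,  sqrt(14), 8] 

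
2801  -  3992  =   - 1191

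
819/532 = 1 + 41/76 = 1.54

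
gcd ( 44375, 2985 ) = 5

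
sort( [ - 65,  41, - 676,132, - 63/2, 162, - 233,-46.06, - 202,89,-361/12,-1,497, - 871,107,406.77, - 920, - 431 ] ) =[-920, - 871, - 676, - 431, - 233,-202, - 65, - 46.06, - 63/2, - 361/12, - 1, 41, 89, 107,132, 162, 406.77, 497 ]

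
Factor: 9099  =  3^3* 337^1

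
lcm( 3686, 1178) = 114266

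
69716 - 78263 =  - 8547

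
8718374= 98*88963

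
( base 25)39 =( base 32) 2K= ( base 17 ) 4G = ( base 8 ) 124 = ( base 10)84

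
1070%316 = 122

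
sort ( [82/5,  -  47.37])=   [  -  47.37,82/5 ]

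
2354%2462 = 2354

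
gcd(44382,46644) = 78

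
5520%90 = 30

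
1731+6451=8182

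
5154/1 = 5154 = 5154.00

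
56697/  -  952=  - 60 + 423/952=- 59.56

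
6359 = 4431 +1928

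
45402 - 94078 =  -48676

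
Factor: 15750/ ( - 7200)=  - 35/16 = - 2^( - 4 ) * 5^1 * 7^1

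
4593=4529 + 64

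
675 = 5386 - 4711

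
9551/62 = 9551/62 = 154.05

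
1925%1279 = 646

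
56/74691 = 56/74691= 0.00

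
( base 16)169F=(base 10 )5791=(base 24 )A17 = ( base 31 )60P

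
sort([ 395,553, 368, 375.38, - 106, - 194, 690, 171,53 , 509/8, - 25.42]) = [ - 194, - 106, - 25.42, 53, 509/8, 171,368,  375.38, 395, 553, 690] 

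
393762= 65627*6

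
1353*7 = 9471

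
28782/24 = 4797/4 = 1199.25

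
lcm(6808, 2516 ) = 115736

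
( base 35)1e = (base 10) 49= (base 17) 2f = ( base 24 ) 21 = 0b110001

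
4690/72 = 2345/36=65.14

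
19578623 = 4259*4597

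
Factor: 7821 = 3^2*11^1*79^1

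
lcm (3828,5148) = 149292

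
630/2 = 315 = 315.00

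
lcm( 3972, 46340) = 139020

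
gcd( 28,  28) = 28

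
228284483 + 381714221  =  609998704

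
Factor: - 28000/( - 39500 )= 56/79 = 2^3*7^1 * 79^( - 1 )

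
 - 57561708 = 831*( - 69268)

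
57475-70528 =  - 13053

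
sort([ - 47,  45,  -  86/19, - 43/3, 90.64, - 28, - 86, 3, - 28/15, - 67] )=[ - 86, - 67, - 47, - 28, - 43/3, - 86/19, -28/15 , 3, 45, 90.64] 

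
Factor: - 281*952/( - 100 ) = 66878/25 = 2^1 * 5^( - 2)*7^1*17^1 * 281^1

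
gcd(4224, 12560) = 16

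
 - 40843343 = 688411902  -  729255245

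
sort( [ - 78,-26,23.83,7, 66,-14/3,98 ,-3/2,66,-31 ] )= [ - 78,-31, - 26,-14/3, - 3/2,7,23.83,66,66, 98]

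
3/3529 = 3/3529 = 0.00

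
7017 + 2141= 9158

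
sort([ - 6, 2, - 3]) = [ - 6,-3,2 ]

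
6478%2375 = 1728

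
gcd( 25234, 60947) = 1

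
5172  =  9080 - 3908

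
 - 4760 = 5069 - 9829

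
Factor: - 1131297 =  - 3^1 * 377099^1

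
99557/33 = 99557/33  =  3016.88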